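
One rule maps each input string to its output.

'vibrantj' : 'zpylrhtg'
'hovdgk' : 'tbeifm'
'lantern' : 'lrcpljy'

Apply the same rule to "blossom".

The rule is to move the first 2 characters to the end (rotate left by 2), then shift every letter 2 places backward in the alphabet (wrapping around).
Applying both steps to "blossom": "ossombl", then "mqqmkzj".

mqqmkzj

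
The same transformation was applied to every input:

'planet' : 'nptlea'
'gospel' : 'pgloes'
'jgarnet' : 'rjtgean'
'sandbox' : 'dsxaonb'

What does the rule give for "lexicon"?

ilneoxc

The transformation: take characters alternately from the front and the back (1st, last, 2nd, 2nd-last, ...), then move the last character to the front.
Starting from "lexicon": after the first operation, "lneoxci"; after the second, "ilneoxc".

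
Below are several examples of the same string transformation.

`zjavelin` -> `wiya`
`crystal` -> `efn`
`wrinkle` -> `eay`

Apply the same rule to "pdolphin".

qyua

The rule is to keep every other character starting from the second (positions 2nd, 4th, 6th, ...), then shift every letter 13 places forward in the alphabet (wrapping around) — i.e. ROT13.
For "pdolphin" the result is "qyua".
(Check on "wrinkle": → "rnl" → "eay" ✓)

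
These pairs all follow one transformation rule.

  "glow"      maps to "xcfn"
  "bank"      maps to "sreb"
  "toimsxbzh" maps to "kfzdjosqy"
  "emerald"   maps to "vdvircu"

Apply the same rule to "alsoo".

Looking at the pairs, the operation is to shift every letter 9 places backward in the alphabet (wrapping around).
For "alsoo" the result is "rcjff".

rcjff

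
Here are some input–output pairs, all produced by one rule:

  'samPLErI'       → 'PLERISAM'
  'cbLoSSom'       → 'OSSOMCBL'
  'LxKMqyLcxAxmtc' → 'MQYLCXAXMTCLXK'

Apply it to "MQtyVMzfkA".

The rule is to move the first 3 characters to the end (rotate left by 3), then convert every letter to uppercase.
"MQtyVMzfkA" → "YVMZFKAMQT".

YVMZFKAMQT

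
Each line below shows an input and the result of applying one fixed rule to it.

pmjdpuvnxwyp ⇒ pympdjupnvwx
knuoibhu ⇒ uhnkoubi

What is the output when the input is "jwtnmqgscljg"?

What's happening: move the last 2 characters to the front (rotate right by 2), then swap each adjacent pair of characters (1↔2, 3↔4, ...).
Applying both steps to "jwtnmqgscljg": "jgjwtnmqgscl", then "gjwjntqmsglc".

gjwjntqmsglc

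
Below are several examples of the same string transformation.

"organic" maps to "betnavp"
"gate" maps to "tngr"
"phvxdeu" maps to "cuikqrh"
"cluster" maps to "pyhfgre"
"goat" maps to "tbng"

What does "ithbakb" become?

The pattern: shift every letter 13 places forward in the alphabet (wrapping around) — i.e. ROT13.
So "ithbakb" becomes "vguonxo".

vguonxo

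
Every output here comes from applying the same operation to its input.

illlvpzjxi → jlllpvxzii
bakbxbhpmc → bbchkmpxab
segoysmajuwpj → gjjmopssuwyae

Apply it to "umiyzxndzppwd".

imnppuwxyzzdd

Each output is the input with this applied: sort the characters into alphabetical order, then move the first 2 characters to the end (rotate left by 2).
Applying that to "umiyzxndzppwd" gives "imnppuwxyzzdd".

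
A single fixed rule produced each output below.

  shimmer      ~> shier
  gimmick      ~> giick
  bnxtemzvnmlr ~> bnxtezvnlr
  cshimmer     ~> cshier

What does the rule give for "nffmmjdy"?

nffjdy

The pattern: remove every "m".
Doing the same to "nffmmjdy": "nffjdy".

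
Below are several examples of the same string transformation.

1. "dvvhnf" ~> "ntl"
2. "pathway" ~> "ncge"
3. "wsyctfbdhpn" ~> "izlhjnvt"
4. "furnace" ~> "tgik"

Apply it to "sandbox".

The rule is to delete the first 3 characters, then shift every letter 6 places forward in the alphabet (wrapping around).
"sandbox" → "dbox" → "jhud".

jhud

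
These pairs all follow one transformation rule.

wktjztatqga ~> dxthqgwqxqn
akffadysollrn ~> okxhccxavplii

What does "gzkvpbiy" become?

What's happening: move the last 2 characters to the front (rotate right by 2), then shift every letter 3 places backward in the alphabet (wrapping around).
Applying that to "gzkvpbiy" gives "fvdwhsmy".
(Check on "wktjztatqga": → "gawktjztatq" → "dxthqgwqxqn" ✓)

fvdwhsmy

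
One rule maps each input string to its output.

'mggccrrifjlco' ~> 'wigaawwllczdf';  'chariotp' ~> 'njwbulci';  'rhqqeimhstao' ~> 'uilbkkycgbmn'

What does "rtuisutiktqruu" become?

In each case the input is transformed by: move the last 2 characters to the front (rotate right by 2), then shift every letter 6 places backward in the alphabet (wrapping around).
On "rtuisutiktqruu": the first step gives "uurtuisutiktqr", and the second then gives "oolnocmoncenkl".

oolnocmoncenkl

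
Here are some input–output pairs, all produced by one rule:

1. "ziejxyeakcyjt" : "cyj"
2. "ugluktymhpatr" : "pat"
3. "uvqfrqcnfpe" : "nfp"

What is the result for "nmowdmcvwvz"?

Rule — move the last character to the front, then keep only the last 3 characters.
For "nmowdmcvwvz", step one produces "znmowdmcvwv"; step two turns that into "vwv".

vwv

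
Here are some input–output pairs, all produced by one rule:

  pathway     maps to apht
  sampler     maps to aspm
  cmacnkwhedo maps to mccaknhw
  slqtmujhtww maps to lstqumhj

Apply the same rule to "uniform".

In each case the input is transformed by: delete the last 3 characters, then swap each adjacent pair of characters (1↔2, 3↔4, ...).
"uniform" → "unif" → "nufi".

nufi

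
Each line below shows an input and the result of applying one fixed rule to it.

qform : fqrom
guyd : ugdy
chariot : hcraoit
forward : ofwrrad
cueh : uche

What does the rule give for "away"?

waya

The transformation: swap each adjacent pair of characters (1↔2, 3↔4, ...).
Doing the same to "away": "waya".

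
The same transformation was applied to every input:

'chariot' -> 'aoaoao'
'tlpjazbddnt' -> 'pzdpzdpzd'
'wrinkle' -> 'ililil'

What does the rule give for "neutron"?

uououo

Rule — keep one character in every 3, starting at position 3 (positions 3rd, 6th, 9th, ...), then write the whole string 3 times in a row.
Starting from "neutron": after the first operation, "uo"; after the second, "uououo".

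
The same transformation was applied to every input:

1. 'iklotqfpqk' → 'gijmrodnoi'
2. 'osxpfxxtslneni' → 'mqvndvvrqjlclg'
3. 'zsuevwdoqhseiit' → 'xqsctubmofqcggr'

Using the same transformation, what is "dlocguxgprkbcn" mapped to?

bjmaesvenpizal

In each case the input is transformed by: shift every letter 2 places backward in the alphabet (wrapping around).
"dlocguxgprkbcn" → "bjmaesvenpizal".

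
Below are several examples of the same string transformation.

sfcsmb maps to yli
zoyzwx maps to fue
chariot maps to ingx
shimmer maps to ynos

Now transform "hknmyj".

The transformation: shift every letter 6 places forward in the alphabet (wrapping around), then delete the last 3 characters.
Working it through for "hknmyj": intermediate "nqtsep", final "nqt".

nqt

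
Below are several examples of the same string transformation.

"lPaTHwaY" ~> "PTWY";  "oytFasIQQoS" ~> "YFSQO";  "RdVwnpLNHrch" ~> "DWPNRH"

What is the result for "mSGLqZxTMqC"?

Looking at the pairs, the operation is to keep every other character starting from the second (positions 2nd, 4th, 6th, ...), then convert every letter to uppercase.
"mSGLqZxTMqC" → "SLZTq" → "SLZTQ".

SLZTQ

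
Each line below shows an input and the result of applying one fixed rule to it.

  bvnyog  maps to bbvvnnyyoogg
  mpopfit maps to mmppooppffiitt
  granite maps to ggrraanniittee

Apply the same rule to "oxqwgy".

ooxxqqwwggyy

What's happening: double every character.
Doing the same to "oxqwgy": "ooxxqqwwggyy".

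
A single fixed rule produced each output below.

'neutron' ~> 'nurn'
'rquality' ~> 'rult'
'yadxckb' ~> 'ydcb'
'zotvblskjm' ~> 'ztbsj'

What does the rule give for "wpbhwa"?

wbw

What's happening: keep every other character starting from the first (positions 1st, 3rd, 5th, ...).
"wpbhwa" → "wbw".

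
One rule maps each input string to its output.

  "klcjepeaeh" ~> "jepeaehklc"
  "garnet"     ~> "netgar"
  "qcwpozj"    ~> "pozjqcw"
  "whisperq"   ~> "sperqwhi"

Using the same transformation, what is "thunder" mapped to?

nderthu

The rule is to move the first 3 characters to the end (rotate left by 3).
Applying that to "thunder" gives "nderthu".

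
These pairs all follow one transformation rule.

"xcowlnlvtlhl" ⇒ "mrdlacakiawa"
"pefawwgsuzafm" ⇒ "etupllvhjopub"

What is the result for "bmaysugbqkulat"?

The pattern: shift every letter 11 places backward in the alphabet (wrapping around).
On "bmaysugbqkulat" that produces "qbpnhjvqfzjapi".

qbpnhjvqfzjapi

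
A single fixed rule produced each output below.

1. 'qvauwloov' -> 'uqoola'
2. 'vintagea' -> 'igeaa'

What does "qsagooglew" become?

Rule — sort the characters into reverse alphabetical order, then delete the first 3 characters.
Doing the same to "qsagooglew": "oolggea".

oolggea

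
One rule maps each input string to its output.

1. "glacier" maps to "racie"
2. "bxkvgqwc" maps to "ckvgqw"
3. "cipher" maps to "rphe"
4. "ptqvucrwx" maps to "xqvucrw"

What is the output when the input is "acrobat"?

troba

Looking at the pairs, the operation is to delete the first 2 characters, then move the last character to the front.
Working it through for "acrobat": intermediate "robat", final "troba".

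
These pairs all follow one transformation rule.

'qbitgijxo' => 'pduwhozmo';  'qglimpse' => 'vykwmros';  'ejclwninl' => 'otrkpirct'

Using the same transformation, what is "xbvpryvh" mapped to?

ebndhbvx

Each output is the input with this applied: shift every letter 6 places forward in the alphabet (wrapping around), then move the last 3 characters to the front (rotate right by 3).
Doing the same to "xbvpryvh": "ebndhbvx".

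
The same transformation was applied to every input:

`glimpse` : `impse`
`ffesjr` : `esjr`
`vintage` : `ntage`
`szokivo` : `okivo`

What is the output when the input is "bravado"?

In each case the input is transformed by: delete the first 2 characters.
For "bravado" the result is "avado".

avado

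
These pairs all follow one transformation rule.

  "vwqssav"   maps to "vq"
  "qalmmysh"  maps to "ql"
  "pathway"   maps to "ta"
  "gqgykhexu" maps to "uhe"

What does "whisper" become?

rh

The transformation: sort the characters into reverse alphabetical order, then keep one character in every 3, starting at position 3 (positions 3rd, 6th, 9th, ...).
"whisper" → "wsrpihe" → "rh".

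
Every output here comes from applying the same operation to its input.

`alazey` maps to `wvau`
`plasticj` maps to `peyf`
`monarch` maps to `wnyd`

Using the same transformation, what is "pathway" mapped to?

dswu

The rule is to shift every letter 4 places backward in the alphabet (wrapping around), then keep only the last 4 characters.
Working it through for "pathway": intermediate "lwpdswu", final "dswu".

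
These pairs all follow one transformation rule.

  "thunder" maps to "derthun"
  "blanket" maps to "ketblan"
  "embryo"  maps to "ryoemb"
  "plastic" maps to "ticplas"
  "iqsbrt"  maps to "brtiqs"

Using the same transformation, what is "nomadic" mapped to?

In each case the input is transformed by: move the last 3 characters to the front (rotate right by 3).
Applying that to "nomadic" gives "dicnoma".

dicnoma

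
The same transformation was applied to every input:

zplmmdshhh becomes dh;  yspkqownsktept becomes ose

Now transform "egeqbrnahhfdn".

The rule is to delete the first 3 characters, then keep one character in every 3, starting at position 3 (positions 3rd, 6th, 9th, ...).
For "egeqbrnahhfdn" the result is "rhd".

rhd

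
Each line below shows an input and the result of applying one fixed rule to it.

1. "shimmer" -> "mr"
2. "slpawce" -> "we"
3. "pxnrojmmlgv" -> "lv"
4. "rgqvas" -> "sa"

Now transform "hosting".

ig

The transformation: swap each adjacent pair of characters (1↔2, 3↔4, ...), then keep only the last 2 characters.
Working it through for "hosting": intermediate "ohtsnig", final "ig".
(Check on "shimmer": → "hsmiemr" → "mr" ✓)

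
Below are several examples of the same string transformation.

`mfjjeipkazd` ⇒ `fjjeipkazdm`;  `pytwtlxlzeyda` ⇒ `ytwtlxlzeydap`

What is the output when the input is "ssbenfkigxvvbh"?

sbenfkigxvvbhs

The transformation: move the first character to the end.
So "ssbenfkigxvvbh" becomes "sbenfkigxvvbhs".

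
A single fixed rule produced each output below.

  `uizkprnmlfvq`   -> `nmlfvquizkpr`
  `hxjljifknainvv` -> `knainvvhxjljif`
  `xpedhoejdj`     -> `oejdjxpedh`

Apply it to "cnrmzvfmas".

Rule — swap the front and back halves of the string.
On "cnrmzvfmas" that produces "vfmascnrmz".

vfmascnrmz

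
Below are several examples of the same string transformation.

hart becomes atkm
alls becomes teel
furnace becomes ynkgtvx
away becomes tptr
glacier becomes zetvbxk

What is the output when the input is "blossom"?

uehllhf

What's happening: shift every letter 7 places backward in the alphabet (wrapping around).
Doing the same to "blossom": "uehllhf".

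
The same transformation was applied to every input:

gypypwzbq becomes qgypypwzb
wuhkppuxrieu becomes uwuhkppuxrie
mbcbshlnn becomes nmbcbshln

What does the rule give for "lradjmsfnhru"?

Rule — move the last character to the front.
For "lradjmsfnhru" the result is "ulradjmsfnhr".

ulradjmsfnhr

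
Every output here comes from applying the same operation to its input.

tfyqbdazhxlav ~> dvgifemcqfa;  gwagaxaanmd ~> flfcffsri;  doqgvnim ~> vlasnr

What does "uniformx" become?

Looking at the pairs, the operation is to shift every letter 5 places forward in the alphabet (wrapping around), then delete the first 2 characters.
On "uniformx" that produces "nktwrc".

nktwrc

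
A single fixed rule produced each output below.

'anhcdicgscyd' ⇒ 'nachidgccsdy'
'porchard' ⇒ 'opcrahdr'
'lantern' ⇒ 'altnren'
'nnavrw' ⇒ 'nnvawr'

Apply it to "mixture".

imtxrue

The transformation: swap each adjacent pair of characters (1↔2, 3↔4, ...).
On "mixture" that produces "imtxrue".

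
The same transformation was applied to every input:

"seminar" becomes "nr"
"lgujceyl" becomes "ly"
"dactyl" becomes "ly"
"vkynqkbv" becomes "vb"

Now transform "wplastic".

ci

Looking at the pairs, the operation is to swap each adjacent pair of characters (1↔2, 3↔4, ...), then keep only the last 2 characters.
Working it through for "wplastic": intermediate "pwaltsci", final "ci".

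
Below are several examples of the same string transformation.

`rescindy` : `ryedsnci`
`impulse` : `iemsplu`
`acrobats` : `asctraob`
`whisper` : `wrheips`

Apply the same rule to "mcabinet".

Looking at the pairs, the operation is to take characters alternately from the front and the back (1st, last, 2nd, 2nd-last, ...).
"mcabinet" → "mtceanbi".

mtceanbi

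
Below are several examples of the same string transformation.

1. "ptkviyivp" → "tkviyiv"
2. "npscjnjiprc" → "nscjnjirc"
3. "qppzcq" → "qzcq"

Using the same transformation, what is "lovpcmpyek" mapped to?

lovcmyek

In each case the input is transformed by: remove every "p".
On "lovpcmpyek" that produces "lovcmyek".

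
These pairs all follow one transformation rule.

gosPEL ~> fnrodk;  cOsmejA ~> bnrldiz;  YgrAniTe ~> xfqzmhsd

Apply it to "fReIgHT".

The pattern: shift every letter 1 place backward in the alphabet (wrapping around), then convert every letter to lowercase.
So "fReIgHT" becomes "eqdhfgs".

eqdhfgs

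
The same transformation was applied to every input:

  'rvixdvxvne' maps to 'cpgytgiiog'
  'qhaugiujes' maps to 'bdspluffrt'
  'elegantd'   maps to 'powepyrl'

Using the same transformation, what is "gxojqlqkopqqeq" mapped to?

In each case the input is transformed by: take characters alternately from the front and the back (1st, last, 2nd, 2nd-last, ...), then shift every letter 11 places forward in the alphabet (wrapping around).
On "gxojqlqkopqqeq": the first step gives "gqxeoqjqqploqk", and the second then gives "rbipzbubbawzbv".

rbipzbubbawzbv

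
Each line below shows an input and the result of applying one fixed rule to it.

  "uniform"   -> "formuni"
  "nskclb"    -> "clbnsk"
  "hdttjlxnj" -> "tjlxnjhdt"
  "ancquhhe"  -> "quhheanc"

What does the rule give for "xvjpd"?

The rule is to move the first 3 characters to the end (rotate left by 3).
"xvjpd" → "pdxvj".

pdxvj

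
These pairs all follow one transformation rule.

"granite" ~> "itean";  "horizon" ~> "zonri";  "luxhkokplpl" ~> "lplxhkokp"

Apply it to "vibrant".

Rule — delete the first 2 characters, then move the last 3 characters to the front (rotate right by 3).
Starting from "vibrant": after the first operation, "brant"; after the second, "antbr".

antbr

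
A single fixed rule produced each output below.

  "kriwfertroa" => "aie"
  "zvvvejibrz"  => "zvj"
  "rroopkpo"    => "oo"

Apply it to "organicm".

mg

Rule — move the last 3 characters to the front (rotate right by 3), then keep one character in every 3, starting at position 3 (positions 3rd, 6th, 9th, ...).
Applying that to "organicm" gives "mg".
(Check on "kriwfertroa": → "roakriwfert" → "aie" ✓)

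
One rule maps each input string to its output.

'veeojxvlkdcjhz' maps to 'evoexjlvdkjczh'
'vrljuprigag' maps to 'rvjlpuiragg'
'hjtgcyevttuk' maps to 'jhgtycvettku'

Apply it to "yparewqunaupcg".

pyraweuqanpugc

In each case the input is transformed by: swap each adjacent pair of characters (1↔2, 3↔4, ...).
Applying that to "yparewqunaupcg" gives "pyraweuqanpugc".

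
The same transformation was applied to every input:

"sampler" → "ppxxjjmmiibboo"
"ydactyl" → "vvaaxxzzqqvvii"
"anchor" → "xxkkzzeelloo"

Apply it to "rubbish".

The transformation: shift every letter 3 places backward in the alphabet (wrapping around), then double every character.
For "rubbish", step one produces "oryyfpe"; step two turns that into "oorryyyyffppee".

oorryyyyffppee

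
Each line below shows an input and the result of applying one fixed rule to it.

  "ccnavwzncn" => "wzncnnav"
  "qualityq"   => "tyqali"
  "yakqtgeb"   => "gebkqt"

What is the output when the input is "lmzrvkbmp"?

kbmpzrv

In each case the input is transformed by: delete the first 2 characters, then move the first 3 characters to the end (rotate left by 3).
On "lmzrvkbmp": the first step gives "zrvkbmp", and the second then gives "kbmpzrv".
(Check on "yakqtgeb": → "kqtgeb" → "gebkqt" ✓)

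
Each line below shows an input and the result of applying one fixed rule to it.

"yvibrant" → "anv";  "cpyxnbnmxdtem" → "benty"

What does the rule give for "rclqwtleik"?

ckqw

In each case the input is transformed by: sort the characters into alphabetical order, then keep one character in every 3, starting at position 1 (positions 1st, 4th, 7th, ...).
"rclqwtleik" → "ceikllqrtw" → "ckqw".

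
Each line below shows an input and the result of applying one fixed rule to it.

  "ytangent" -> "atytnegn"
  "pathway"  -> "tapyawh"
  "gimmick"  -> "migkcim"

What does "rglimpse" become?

What's happening: reverse the string, then move the last 3 characters to the front (rotate right by 3).
On "rglimpse": the first step gives "espmilgr", and the second then gives "lgrespmi".

lgrespmi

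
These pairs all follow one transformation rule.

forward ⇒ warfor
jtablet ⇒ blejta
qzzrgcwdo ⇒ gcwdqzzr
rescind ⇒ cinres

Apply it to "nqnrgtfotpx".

Rule — delete the last character, then swap the front and back halves of the string.
Starting from "nqnrgtfotpx": after the first operation, "nqnrgtfotp"; after the second, "tfotpnqnrg".

tfotpnqnrg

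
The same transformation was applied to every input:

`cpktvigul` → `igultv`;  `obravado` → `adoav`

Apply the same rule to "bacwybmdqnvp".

bmdqnvpwy

The pattern: delete the first 3 characters, then move the first 2 characters to the end (rotate left by 2).
Working it through for "bacwybmdqnvp": intermediate "wybmdqnvp", final "bmdqnvpwy".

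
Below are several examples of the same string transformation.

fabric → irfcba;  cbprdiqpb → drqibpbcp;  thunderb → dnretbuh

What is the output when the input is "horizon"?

In each case the input is transformed by: move the first 3 characters to the end (rotate left by 3), then swap each adjacent pair of characters (1↔2, 3↔4, ...).
"horizon" → "izonhor" → "zinoohr".

zinoohr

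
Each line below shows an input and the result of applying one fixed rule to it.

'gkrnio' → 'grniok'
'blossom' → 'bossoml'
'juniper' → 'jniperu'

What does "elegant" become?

The transformation: move the first character to the end, then swap the first and last characters.
Starting from "elegant": after the first operation, "legante"; after the second, "eegantl".

eegantl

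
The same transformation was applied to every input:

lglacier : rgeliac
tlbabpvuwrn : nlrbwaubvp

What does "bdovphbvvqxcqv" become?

vdqocvxpqhvbv

The rule is to take characters alternately from the front and the back (1st, last, 2nd, 2nd-last, ...), then delete the first character.
For "bdovphbvvqxcqv", step one produces "bvdqocvxpqhvbv"; step two turns that into "vdqocvxpqhvbv".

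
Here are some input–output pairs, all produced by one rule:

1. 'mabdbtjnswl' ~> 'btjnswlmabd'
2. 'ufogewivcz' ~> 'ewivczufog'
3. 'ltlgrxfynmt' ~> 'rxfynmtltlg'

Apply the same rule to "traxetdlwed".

etdlwedtrax

The pattern: move the first 3 characters to the end (rotate left by 3), then move the first character to the end.
Starting from "traxetdlwed": after the first operation, "xetdlwedtra"; after the second, "etdlwedtrax".
(Check on "ufogewivcz": → "gewivczufo" → "ewivczufog" ✓)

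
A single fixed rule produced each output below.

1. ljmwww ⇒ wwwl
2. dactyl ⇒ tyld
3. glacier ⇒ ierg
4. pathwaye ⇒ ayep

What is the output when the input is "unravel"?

The rule is to move the last 3 characters to the front (rotate right by 3), then keep only the first 4 characters.
So "unravel" becomes "velu".

velu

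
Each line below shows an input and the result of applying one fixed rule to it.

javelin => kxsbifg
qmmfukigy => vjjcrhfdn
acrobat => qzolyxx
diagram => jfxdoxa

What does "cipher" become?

ofmebz

What's happening: shift every letter 3 places backward in the alphabet (wrapping around), then swap the first and last characters.
Applying that to "cipher" gives "ofmebz".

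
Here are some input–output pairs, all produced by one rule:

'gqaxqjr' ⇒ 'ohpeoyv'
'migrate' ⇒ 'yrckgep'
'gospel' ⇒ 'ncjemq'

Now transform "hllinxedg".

In each case the input is transformed by: shift every letter 2 places backward in the alphabet (wrapping around), then move the last 3 characters to the front (rotate right by 3).
Starting from "hllinxedg": after the first operation, "fjjglvcbe"; after the second, "cbefjjglv".
(Check on "gospel": → "emqncj" → "ncjemq" ✓)

cbefjjglv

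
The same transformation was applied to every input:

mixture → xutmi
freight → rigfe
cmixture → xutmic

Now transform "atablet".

The rule is to delete the last 2 characters, then sort the characters into reverse alphabetical order.
Starting from "atablet": after the first operation, "atabl"; after the second, "tlbaa".

tlbaa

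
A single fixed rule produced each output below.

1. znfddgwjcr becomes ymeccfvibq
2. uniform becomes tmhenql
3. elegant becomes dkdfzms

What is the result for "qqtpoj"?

ppsoni

Rule — shift every letter 1 place backward in the alphabet (wrapping around).
On "qqtpoj" that produces "ppsoni".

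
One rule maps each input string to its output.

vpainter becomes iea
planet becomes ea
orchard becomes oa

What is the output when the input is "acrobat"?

oaa

Each output is the input with this applied: sort the characters into reverse alphabetical order, then keep only the vowels.
For "acrobat" the result is "oaa".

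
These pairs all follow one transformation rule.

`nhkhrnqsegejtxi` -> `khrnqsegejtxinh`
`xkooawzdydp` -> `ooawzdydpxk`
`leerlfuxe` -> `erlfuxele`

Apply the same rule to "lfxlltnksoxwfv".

xlltnksoxwfvlf

The pattern: move the first 2 characters to the end (rotate left by 2).
For "lfxlltnksoxwfv" the result is "xlltnksoxwfvlf".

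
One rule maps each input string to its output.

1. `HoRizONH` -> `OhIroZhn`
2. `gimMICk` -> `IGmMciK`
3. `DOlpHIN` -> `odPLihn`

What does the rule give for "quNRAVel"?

UQrnvaLE

The pattern: flip the case of every letter, then swap each adjacent pair of characters (1↔2, 3↔4, ...).
"quNRAVel" → "QUnravEL" → "UQrnvaLE".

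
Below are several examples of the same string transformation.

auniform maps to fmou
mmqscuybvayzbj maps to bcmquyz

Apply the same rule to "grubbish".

Each output is the input with this applied: sort the characters into alphabetical order, then keep every other character starting from the second (positions 2nd, 4th, 6th, ...).
Working it through for "grubbish": intermediate "bbghirsu", final "bhru".

bhru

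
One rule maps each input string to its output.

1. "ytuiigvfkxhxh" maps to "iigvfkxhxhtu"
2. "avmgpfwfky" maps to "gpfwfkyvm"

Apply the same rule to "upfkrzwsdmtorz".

krzwsdmtorzpf

Each output is the input with this applied: delete the first character, then move the first 2 characters to the end (rotate left by 2).
For "upfkrzwsdmtorz", step one produces "pfkrzwsdmtorz"; step two turns that into "krzwsdmtorzpf".
(Check on "ytuiigvfkxhxh": → "tuiigvfkxhxh" → "iigvfkxhxhtu" ✓)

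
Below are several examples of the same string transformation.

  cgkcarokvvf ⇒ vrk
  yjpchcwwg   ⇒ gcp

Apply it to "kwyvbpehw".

wpy

In each case the input is transformed by: keep one character in every 3, starting at position 3 (positions 3rd, 6th, 9th, ...), then reverse the string.
Applying that to "kwyvbpehw" gives "wpy".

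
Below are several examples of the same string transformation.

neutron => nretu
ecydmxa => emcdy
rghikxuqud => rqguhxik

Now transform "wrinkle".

wkrni

The pattern: delete the last 2 characters, then take characters alternately from the front and the back (1st, last, 2nd, 2nd-last, ...).
Applying that to "wrinkle" gives "wkrni".
(Check on "ecydmxa": → "ecydm" → "emcdy" ✓)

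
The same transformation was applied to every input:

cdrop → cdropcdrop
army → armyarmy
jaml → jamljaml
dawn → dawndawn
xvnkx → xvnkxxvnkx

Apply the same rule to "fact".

factfact

Looking at the pairs, the operation is to write the whole string twice.
Applying that to "fact" gives "factfact".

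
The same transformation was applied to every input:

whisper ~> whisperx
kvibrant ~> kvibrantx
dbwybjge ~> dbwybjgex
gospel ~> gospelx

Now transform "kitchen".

kitchenx

The rule is to append "x".
For "kitchen" the result is "kitchenx".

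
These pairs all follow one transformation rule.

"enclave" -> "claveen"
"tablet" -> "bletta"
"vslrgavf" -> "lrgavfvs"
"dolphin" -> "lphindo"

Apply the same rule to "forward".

rwardfo

The rule is to move the first 2 characters to the end (rotate left by 2).
Doing the same to "forward": "rwardfo".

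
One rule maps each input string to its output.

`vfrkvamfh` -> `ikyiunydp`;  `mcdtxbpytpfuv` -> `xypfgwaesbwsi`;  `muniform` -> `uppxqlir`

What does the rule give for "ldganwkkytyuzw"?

czogjdqznnbwbx

In each case the input is transformed by: move the last 2 characters to the front (rotate right by 2), then shift every letter 3 places forward in the alphabet (wrapping around).
Working it through for "ldganwkkytyuzw": intermediate "zwldganwkkytyu", final "czogjdqznnbwbx".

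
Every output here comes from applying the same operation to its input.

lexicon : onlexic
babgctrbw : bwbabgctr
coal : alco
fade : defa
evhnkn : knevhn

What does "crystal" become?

alcryst

Each output is the input with this applied: move the last 2 characters to the front (rotate right by 2).
So "crystal" becomes "alcryst".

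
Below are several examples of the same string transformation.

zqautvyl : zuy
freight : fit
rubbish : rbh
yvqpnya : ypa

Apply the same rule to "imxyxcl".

iyl

The pattern: keep one character in every 3, starting at position 1 (positions 1st, 4th, 7th, ...).
On "imxyxcl" that produces "iyl".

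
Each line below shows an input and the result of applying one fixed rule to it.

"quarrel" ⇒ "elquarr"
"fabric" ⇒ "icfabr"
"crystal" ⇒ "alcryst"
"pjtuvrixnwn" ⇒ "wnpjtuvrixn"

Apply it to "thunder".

erthund

Each output is the input with this applied: move the last 2 characters to the front (rotate right by 2).
For "thunder" the result is "erthund".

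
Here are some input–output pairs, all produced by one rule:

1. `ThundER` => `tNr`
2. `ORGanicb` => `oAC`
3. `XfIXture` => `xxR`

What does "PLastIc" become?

pSC

What's happening: keep one character in every 3, starting at position 1 (positions 1st, 4th, 7th, ...), then flip the case of every letter.
On "PLastIc": the first step gives "Psc", and the second then gives "pSC".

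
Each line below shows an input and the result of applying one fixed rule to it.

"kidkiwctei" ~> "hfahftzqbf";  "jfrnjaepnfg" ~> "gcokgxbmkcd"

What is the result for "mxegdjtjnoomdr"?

The rule is to shift every letter 3 places backward in the alphabet (wrapping around).
On "mxegdjtjnoomdr" that produces "jubdagqgklljao".

jubdagqgklljao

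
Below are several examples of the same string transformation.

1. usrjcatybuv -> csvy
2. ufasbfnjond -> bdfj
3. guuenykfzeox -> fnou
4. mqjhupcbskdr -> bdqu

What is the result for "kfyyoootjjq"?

What's happening: keep one character in every 3, starting at position 2 (positions 2nd, 5th, 8th, ...), then sort the characters into alphabetical order.
Starting from "kfyyoootjjq": after the first operation, "fotq"; after the second, "foqt".
(Check on "guuenykfzeox": → "unfo" → "fnou" ✓)

foqt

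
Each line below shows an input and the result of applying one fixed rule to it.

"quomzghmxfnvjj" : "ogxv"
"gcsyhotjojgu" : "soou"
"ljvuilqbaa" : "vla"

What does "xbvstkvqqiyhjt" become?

What's happening: keep one character in every 3, starting at position 3 (positions 3rd, 6th, 9th, ...).
On "xbvstkvqqiyhjt" that produces "vkqh".

vkqh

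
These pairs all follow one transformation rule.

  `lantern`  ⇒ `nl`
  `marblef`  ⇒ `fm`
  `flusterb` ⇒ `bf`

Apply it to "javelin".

The transformation: move the first character to the end, then keep only the last 2 characters.
Applying that to "javelin" gives "nj".

nj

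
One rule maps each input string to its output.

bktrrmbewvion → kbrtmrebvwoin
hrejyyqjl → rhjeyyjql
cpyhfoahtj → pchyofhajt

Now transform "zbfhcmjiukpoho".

The pattern: swap each adjacent pair of characters (1↔2, 3↔4, ...).
"zbfhcmjiukpoho" → "bzhfmcijkuopoh".

bzhfmcijkuopoh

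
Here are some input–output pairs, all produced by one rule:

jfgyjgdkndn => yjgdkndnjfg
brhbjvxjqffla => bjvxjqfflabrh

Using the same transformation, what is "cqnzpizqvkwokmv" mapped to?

What's happening: move the first 3 characters to the end (rotate left by 3).
"cqnzpizqvkwokmv" → "zpizqvkwokmvcqn".

zpizqvkwokmvcqn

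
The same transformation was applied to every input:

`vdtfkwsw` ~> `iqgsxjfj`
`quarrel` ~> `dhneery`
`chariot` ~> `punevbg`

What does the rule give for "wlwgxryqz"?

Rule — shift every letter 13 places forward in the alphabet (wrapping around) — i.e. ROT13.
Applying that to "wlwgxryqz" gives "jyjtkeldm".

jyjtkeldm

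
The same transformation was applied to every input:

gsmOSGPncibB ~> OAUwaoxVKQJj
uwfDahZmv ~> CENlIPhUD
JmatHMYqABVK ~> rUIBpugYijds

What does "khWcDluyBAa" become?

SPeKlTCGjiI

What's happening: flip the case of every letter, then shift every letter 8 places forward in the alphabet (wrapping around).
Applying that to "khWcDluyBAa" gives "SPeKlTCGjiI".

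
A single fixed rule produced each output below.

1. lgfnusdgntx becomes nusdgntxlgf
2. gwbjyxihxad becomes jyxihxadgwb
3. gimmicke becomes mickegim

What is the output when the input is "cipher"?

hercip

Rule — move the first 3 characters to the end (rotate left by 3).
Applying that to "cipher" gives "hercip".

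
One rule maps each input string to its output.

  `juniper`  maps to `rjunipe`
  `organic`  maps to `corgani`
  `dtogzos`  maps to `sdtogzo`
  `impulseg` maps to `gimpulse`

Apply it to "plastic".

cplasti

Looking at the pairs, the operation is to move the last character to the front.
So "plastic" becomes "cplasti".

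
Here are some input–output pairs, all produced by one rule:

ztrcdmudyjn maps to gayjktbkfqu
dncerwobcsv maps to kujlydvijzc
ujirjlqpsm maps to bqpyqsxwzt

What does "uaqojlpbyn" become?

bhxvqswifu

In each case the input is transformed by: shift every letter 7 places forward in the alphabet (wrapping around).
So "uaqojlpbyn" becomes "bhxvqswifu".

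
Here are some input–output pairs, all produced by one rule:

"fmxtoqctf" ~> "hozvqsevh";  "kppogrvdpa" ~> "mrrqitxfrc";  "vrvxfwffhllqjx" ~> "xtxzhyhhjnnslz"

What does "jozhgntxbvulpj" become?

lqbjipvzdxwnrl

Rule — shift every letter 2 places forward in the alphabet (wrapping around).
Applying that to "jozhgntxbvulpj" gives "lqbjipvzdxwnrl".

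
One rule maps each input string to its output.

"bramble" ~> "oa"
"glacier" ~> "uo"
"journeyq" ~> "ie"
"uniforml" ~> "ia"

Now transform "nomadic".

Each output is the input with this applied: shift every letter 12 places backward in the alphabet (wrapping around), then keep only the vowels.
For "nomadic" the result is "ao".
(Check on "uniforml": → "ibwtcfaz" → "ia" ✓)

ao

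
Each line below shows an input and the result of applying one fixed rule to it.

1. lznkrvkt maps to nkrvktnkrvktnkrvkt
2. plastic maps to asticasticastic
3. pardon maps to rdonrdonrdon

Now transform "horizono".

rizonorizonorizono

What's happening: delete the first 2 characters, then write the whole string 3 times in a row.
Working it through for "horizono": intermediate "rizono", final "rizonorizonorizono".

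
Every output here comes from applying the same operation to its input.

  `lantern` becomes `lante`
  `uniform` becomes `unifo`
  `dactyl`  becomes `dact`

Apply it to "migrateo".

The pattern: delete the last 2 characters.
On "migrateo" that produces "migrat".

migrat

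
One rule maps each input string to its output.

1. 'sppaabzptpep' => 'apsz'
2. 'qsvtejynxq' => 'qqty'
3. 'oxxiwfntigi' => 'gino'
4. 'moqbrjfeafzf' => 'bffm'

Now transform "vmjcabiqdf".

cfiv

The rule is to keep one character in every 3, starting at position 1 (positions 1st, 4th, 7th, ...), then sort the characters into alphabetical order.
Applying both steps to "vmjcabiqdf": "vcif", then "cfiv".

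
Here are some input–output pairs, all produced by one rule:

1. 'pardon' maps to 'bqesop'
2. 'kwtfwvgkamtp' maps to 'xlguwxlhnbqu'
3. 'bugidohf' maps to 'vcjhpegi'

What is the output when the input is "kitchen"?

jldufio

Looking at the pairs, the operation is to shift every letter 1 place forward in the alphabet (wrapping around), then swap each adjacent pair of characters (1↔2, 3↔4, ...).
"kitchen" → "ljudifo" → "jldufio".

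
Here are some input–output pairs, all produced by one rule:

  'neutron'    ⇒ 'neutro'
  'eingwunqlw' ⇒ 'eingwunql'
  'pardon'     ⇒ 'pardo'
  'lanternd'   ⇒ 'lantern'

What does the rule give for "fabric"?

fabri

The pattern: delete the last character.
So "fabric" becomes "fabri".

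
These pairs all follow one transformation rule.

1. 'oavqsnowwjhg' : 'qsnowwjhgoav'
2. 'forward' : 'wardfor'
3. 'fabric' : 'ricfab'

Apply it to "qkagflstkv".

The transformation: move the first 3 characters to the end (rotate left by 3).
"qkagflstkv" → "gflstkvqka".

gflstkvqka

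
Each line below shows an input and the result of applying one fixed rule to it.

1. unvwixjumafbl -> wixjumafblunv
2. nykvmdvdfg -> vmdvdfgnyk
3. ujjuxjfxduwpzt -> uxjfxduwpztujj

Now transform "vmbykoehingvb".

ykoehingvbvmb

The pattern: move the first 3 characters to the end (rotate left by 3).
For "vmbykoehingvb" the result is "ykoehingvbvmb".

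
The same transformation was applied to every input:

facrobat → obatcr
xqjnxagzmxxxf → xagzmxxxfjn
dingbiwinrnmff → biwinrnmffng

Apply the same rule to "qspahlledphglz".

Rule — delete the first 2 characters, then move the first 2 characters to the end (rotate left by 2).
On "qspahlledphglz": the first step gives "pahlledphglz", and the second then gives "hlledphglzpa".

hlledphglzpa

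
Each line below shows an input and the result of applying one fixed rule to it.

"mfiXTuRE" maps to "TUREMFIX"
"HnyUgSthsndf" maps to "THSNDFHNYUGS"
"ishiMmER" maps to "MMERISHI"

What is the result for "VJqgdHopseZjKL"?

What's happening: swap the front and back halves of the string, then convert every letter to uppercase.
For "VJqgdHopseZjKL" the result is "PSEZJKLVJQGDHO".
(Check on "ishiMmER": → "MmERishi" → "MMERISHI" ✓)

PSEZJKLVJQGDHO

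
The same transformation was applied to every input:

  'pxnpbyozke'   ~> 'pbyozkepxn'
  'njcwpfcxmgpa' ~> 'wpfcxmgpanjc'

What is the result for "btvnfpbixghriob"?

nfpbixghriobbtv

Rule — move the first 3 characters to the end (rotate left by 3).
On "btvnfpbixghriob" that produces "nfpbixghriobbtv".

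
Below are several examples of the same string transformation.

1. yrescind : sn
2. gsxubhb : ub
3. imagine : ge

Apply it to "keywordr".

What's happening: keep one character in every 3, starting at position 1 (positions 1st, 4th, 7th, ...), then delete the first character.
On "keywordr": the first step gives "kwd", and the second then gives "wd".
(Check on "gsxubhb": → "gub" → "ub" ✓)

wd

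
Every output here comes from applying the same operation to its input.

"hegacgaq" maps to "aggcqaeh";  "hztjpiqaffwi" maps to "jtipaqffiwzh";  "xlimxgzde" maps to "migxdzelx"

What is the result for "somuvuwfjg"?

Rule — swap each adjacent pair of characters (1↔2, 3↔4, ...), then move the first 2 characters to the end (rotate left by 2).
For "somuvuwfjg", step one produces "osumuvfwgj"; step two turns that into "umuvfwgjos".

umuvfwgjos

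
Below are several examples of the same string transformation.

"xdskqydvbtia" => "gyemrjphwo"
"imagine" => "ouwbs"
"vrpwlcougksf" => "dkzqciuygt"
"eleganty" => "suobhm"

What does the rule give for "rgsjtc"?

gxhq

The rule is to shift every letter 12 places backward in the alphabet (wrapping around), then delete the first 2 characters.
"rgsjtc" → "gxhq".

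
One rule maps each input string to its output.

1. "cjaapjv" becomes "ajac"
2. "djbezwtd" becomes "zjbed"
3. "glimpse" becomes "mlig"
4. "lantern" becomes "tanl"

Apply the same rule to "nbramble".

The transformation: delete the last 3 characters, then swap the first and last characters.
Starting from "nbramble": after the first operation, "nbram"; after the second, "mbran".

mbran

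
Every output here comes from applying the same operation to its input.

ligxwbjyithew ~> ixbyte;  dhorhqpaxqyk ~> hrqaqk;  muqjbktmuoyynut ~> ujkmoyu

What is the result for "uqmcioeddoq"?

qcodo

The transformation: keep every other character starting from the second (positions 2nd, 4th, 6th, ...).
Doing the same to "uqmcioeddoq": "qcodo".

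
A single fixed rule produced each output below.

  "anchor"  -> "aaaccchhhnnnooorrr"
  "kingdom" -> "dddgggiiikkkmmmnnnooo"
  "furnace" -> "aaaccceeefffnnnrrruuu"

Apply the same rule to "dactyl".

aaacccdddllltttyyy

The transformation: sort the characters into alphabetical order, then repeat every character 3 times.
For "dactyl", step one produces "acdlty"; step two turns that into "aaacccdddllltttyyy".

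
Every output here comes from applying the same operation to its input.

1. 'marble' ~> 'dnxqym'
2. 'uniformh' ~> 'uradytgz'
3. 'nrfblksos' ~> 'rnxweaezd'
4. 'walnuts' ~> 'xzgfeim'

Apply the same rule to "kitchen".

fotqzwu

In each case the input is transformed by: move the first 2 characters to the end (rotate left by 2), then shift every letter 12 places forward in the alphabet (wrapping around).
On "kitchen": the first step gives "tchenki", and the second then gives "fotqzwu".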